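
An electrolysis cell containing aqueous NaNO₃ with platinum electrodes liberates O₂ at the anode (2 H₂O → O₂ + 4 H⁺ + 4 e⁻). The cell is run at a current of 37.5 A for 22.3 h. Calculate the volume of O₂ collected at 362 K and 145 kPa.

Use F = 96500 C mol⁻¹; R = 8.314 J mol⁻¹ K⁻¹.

Q = I·t = 37.50 A × 80280 s = 3010000 C.
n(e⁻) = Q/F = 3010000 / 96500 = 31.20 mol.
4 electrons are transferred per O₂ molecule, so n(O₂) = 31.20 / 4 = 7.799 mol.
V = nRT/P = (7.799 × 8.314 × 362) / (145 × 10³ Pa) = 0.162 m³ = 162 L.

162 L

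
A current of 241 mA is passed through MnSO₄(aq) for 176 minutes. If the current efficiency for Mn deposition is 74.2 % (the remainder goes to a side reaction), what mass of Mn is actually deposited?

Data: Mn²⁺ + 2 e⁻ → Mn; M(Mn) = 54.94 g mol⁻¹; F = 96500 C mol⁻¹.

Q = I·t = 0.2410 × 10560 = 2545 C.
n(e⁻) = 2545/96500 = 0.02637 mol; theoretically n(Mn) = 0.02637/2 = 0.01319 mol, m_theo = 0.7245 g.
At 74.2 % efficiency, m_actual = 0.742 × 0.7245 = 0.538 g.

0.538 g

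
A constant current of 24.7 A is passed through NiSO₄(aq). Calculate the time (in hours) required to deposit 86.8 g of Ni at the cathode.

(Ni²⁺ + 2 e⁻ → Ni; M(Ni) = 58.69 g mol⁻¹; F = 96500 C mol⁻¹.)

n(Ni) = m/M = 86.8 / 58.69 = 1.479 mol.
Each Ni atom requires 2 electrons, so n(e⁻) = 2 × 1.479 = 2.958 mol.
Q = n(e⁻)·F = 2.958 × 96500 = 285400 C.
t = Q/I = 285400 / 24.70 A = 11560 s = 3.21 h.

3.21 h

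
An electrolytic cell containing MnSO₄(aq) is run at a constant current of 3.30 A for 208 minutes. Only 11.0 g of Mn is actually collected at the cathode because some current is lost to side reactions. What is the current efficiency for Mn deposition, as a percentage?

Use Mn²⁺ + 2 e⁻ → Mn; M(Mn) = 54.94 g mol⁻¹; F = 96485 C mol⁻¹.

93.8 %

Q = I·t = 3.300 × 12480 = 41180 C; n(e⁻) = 41180/96485 = 0.4268 mol.
Theoretical n(Mn) = n(e⁻)/2 = 0.2134 mol, i.e. m_theo = 0.2134 × 54.94 = 11.73 g.
Efficiency = m_actual / m_theo = 11.0 / 11.73 = 93.8 %.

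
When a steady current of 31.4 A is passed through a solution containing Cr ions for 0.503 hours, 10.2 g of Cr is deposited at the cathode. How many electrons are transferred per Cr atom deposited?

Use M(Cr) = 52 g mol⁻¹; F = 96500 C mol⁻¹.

3

Q = I·t = 31.40 A × 1810.8 s = 56860 C, so n(e⁻) = 56860/96500 = 0.5892 mol.
n(Cr) deposited = 10.2 / 52 = 0.1962 mol.
Electrons per atom = n(e⁻)/n(Cr) = 0.5892 / 0.1962 = 3.00 ≈ 3, so the ion is Cr³⁺.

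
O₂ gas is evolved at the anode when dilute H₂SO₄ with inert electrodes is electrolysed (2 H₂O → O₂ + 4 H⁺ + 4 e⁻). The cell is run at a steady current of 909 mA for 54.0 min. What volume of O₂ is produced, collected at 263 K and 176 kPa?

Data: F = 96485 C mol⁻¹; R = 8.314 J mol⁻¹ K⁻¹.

Q = I·t = 0.9090 A × 3240.0 s = 2945 C.
n(e⁻) = Q/F = 2945 / 96485 = 0.03052 mol.
4 electrons are transferred per O₂ molecule, so n(O₂) = 0.03052 / 4 = 0.007631 mol.
V = nRT/P = (0.007631 × 8.314 × 263) / (176 × 10³ Pa) = 9.48 × 10⁻⁵ m³ = 0.0948 L.

0.0948 L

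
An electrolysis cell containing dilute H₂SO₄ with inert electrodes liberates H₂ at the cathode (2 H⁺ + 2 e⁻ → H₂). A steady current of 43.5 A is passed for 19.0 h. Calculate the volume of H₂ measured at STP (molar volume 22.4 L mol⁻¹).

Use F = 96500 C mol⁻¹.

Q = I·t = 43.50 A × 68400 s = 2975000 C.
n(e⁻) = Q/F = 2975000 / 96500 = 30.83 mol.
2 electrons are transferred per H₂ molecule, so n(H₂) = 30.83 / 2 = 15.42 mol.
V = n × V_m = 15.42 × 22.4 = 345 L.

345 L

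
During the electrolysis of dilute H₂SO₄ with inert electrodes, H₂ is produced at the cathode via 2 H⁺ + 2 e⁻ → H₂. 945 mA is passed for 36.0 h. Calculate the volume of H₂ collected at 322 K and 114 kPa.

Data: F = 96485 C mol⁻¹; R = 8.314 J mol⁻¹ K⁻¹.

14.9 L

Q = I·t = 0.9450 A × 129600 s = 122500 C.
n(e⁻) = Q/F = 122500 / 96485 = 1.269 mol.
2 electrons are transferred per H₂ molecule, so n(H₂) = 1.269 / 2 = 0.6347 mol.
V = nRT/P = (0.6347 × 8.314 × 322) / (114 × 10³ Pa) = 0.0149 m³ = 14.9 L.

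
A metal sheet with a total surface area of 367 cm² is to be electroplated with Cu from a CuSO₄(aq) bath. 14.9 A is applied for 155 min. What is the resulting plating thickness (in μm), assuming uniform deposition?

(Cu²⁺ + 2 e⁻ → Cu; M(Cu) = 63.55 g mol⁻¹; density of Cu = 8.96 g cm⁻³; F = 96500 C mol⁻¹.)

139 μm

Q = I·t = 14.90 × 9300.0 = 138600 C; n(e⁻) = 1.436 mol.
n(Cu) = n(e⁻)/2 = 0.7180 mol, so m = 0.7180 × 63.55 = 45.63 g.
Volume = m/ρ = 45.63 / 8.96 = 5.092 cm³.
Thickness = V/A = 5.092 / 367 = 0.0139 cm = 139 μm.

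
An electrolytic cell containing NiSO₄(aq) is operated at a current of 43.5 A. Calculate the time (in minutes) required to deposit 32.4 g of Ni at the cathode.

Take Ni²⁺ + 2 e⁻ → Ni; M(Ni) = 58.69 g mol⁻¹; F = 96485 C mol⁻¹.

n(Ni) = m/M = 32.4 / 58.69 = 0.5521 mol.
Each Ni atom requires 2 electrons, so n(e⁻) = 2 × 0.5521 = 1.104 mol.
Q = n(e⁻)·F = 1.104 × 96485 = 106500 C.
t = Q/I = 106500 / 43.50 A = 2449 s = 40.8 min.

40.8 min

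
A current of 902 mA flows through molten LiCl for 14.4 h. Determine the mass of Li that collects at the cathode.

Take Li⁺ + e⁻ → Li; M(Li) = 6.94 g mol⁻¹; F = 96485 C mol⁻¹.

3.36 g

Q = I·t = 0.9020 A × 51840 s = 46760 C.
n(e⁻) = Q/F = 46760 / 96485 = 0.4846 mol.
Li⁺ + e⁻ → Li, so n(Li) = n(e⁻)/1 = 0.4846 mol.
m = n·M = 0.4846 × 6.94 = 3.36 g.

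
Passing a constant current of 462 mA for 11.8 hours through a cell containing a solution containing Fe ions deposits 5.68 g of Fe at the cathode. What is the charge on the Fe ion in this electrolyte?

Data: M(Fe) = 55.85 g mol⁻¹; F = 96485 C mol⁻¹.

Q = I·t = 0.4620 A × 42480 s = 19630 C, so n(e⁻) = 19630/96485 = 0.2034 mol.
n(Fe) deposited = 5.68 / 55.85 = 0.1017 mol.
Electrons per atom = n(e⁻)/n(Fe) = 0.2034 / 0.1017 = 2.00 ≈ 2, so the ion is Fe²⁺.

+2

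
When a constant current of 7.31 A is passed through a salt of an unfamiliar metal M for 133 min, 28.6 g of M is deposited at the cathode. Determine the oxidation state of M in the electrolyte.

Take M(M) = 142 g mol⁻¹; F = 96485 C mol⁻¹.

Q = I·t = 7.310 A × 7980.0 s = 58330 C, so n(e⁻) = 58330/96485 = 0.6046 mol.
n(M) deposited = 28.6 / 142 = 0.2014 mol.
Electrons per atom = n(e⁻)/n(M) = 0.6046 / 0.2014 = 3.00 ≈ 3, so the ion is M³⁺.

+3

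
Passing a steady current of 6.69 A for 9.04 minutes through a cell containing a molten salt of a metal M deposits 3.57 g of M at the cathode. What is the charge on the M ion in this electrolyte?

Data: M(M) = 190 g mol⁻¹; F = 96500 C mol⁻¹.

Q = I·t = 6.690 A × 542.40 s = 3629 C, so n(e⁻) = 3629/96500 = 0.03760 mol.
n(M) deposited = 3.57 / 190 = 0.01879 mol.
Electrons per atom = n(e⁻)/n(M) = 0.03760 / 0.01879 = 2.00 ≈ 2, so the ion is M²⁺.

+2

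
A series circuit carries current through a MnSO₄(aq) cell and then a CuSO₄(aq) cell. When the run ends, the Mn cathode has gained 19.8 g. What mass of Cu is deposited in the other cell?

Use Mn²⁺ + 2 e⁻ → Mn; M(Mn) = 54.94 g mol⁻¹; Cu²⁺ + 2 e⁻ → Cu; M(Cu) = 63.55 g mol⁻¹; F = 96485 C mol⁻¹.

22.9 g

n(Mn) = 19.8 / 54.94 = 0.3604 mol.
Since Mn²⁺ + 2 e⁻ → Mn, n(e⁻) passed = 2 × 0.3604 = 0.7208 mol.
Cells in series carry the same charge, so the same 0.7208 mol of electrons passes through cell 2.
Cu²⁺ + 2 e⁻ → Cu, so n(Cu) = 0.7208 / 2 = 0.3604 mol.
m(Cu) = 0.3604 × 63.55 = 22.9 g.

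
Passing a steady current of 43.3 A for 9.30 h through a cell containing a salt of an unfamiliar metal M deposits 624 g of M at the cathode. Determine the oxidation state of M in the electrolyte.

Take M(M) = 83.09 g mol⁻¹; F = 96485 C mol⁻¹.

Q = I·t = 43.30 A × 33480 s = 1450000 C, so n(e⁻) = 1450000/96485 = 15.02 mol.
n(M) deposited = 624 / 83.09 = 7.510 mol.
Electrons per atom = n(e⁻)/n(M) = 15.02 / 7.510 = 2.00 ≈ 2, so the ion is M²⁺.

+2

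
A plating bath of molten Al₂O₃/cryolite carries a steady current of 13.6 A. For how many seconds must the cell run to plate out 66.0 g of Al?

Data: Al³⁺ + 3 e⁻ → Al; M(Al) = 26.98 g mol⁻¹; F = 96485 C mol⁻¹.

n(Al) = m/M = 66.0 / 26.98 = 2.446 mol.
Each Al atom requires 3 electrons, so n(e⁻) = 3 × 2.446 = 7.339 mol.
Q = n(e⁻)·F = 7.339 × 96485 = 708100 C.
t = Q/I = 708100 / 13.60 A = 52060 s.

52100 s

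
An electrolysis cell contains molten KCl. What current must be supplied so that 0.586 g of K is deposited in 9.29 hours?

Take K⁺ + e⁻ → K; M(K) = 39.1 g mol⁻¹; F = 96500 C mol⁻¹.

n(K) = 0.586 / 39.1 = 0.01499 mol.
n(e⁻) = 1 × 0.01499 = 0.01499 mol.
Q = n(e⁻)·F = 0.01499 × 96500 = 1446 C.
I = Q/t = 1446 / 33444 s = 0.0432 A.

0.0432 A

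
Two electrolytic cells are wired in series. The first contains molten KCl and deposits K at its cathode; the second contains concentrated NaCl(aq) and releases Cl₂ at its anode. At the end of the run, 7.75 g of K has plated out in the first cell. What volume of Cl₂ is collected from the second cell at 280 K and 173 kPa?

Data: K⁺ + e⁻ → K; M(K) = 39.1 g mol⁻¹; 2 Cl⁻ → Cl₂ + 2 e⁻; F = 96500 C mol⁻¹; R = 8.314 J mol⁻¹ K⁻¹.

n(K) = 7.75 / 39.1 = 0.1982 mol, so n(e⁻) = 1 × 0.1982 = 0.1982 mol.
The cells are in series, so the same 0.1982 mol of electrons passes through the second cell.
2 Cl⁻ → Cl₂ + 2 e⁻ — 2 mol e⁻ per mol Cl₂, so n(Cl₂) = 0.1982/2 = 0.09910 mol.
V = nRT/P = (0.09910 × 8.314 × 280) / (173 × 10³) = 0.00133 m³ = 1.33 L.

1.33 L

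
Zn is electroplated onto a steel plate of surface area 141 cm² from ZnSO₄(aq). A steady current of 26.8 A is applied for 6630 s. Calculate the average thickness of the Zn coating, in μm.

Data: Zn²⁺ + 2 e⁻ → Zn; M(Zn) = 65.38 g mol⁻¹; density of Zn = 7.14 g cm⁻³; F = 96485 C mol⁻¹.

Q = I·t = 26.80 × 6630.0 = 177700 C; n(e⁻) = 1.842 mol.
n(Zn) = n(e⁻)/2 = 0.9208 mol, so m = 0.9208 × 65.38 = 60.20 g.
Volume = m/ρ = 60.20 / 7.14 = 8.432 cm³.
Thickness = V/A = 8.432 / 141 = 0.0598 cm = 598 μm.

598 μm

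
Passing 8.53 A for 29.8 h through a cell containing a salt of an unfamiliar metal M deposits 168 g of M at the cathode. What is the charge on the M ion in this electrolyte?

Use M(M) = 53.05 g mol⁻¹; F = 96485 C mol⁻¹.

+3

Q = I·t = 8.530 A × 107280 s = 915100 C, so n(e⁻) = 915100/96485 = 9.484 mol.
n(M) deposited = 168 / 53.05 = 3.167 mol.
Electrons per atom = n(e⁻)/n(M) = 9.484 / 3.167 = 2.99 ≈ 3, so the ion is M³⁺.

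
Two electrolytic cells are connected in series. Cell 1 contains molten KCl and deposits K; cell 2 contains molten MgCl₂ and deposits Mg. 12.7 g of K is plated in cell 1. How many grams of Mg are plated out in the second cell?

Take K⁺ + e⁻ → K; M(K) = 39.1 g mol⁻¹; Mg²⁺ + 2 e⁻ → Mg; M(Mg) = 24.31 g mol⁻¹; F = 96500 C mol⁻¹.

n(K) = 12.7 / 39.1 = 0.3248 mol.
Since K⁺ + e⁻ → K, n(e⁻) passed = 1 × 0.3248 = 0.3248 mol.
Cells in series carry the same charge, so the same 0.3248 mol of electrons passes through cell 2.
Mg²⁺ + 2 e⁻ → Mg, so n(Mg) = 0.3248 / 2 = 0.1624 mol.
m(Mg) = 0.1624 × 24.31 = 3.95 g.

3.95 g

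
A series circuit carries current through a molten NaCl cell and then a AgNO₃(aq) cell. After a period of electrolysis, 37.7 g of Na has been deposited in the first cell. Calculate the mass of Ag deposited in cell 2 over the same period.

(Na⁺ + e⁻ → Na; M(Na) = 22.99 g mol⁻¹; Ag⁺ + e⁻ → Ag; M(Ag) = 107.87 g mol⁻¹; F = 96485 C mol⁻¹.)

177 g

n(Na) = 37.7 / 22.99 = 1.640 mol.
Since Na⁺ + e⁻ → Na, n(e⁻) passed = 1 × 1.640 = 1.640 mol.
Cells in series carry the same charge, so the same 1.640 mol of electrons passes through cell 2.
Ag⁺ + e⁻ → Ag, so n(Ag) = 1.640 / 1 = 1.640 mol.
m(Ag) = 1.640 × 107.87 = 177 g.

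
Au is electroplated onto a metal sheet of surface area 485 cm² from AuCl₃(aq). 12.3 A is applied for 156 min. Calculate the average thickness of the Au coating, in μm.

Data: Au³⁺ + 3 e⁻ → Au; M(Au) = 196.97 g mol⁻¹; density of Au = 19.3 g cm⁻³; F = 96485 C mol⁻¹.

Q = I·t = 12.30 × 9360.0 = 115100 C; n(e⁻) = 1.193 mol.
n(Au) = n(e⁻)/3 = 0.3977 mol, so m = 0.3977 × 196.97 = 78.34 g.
Volume = m/ρ = 78.34 / 19.3 = 4.059 cm³.
Thickness = V/A = 4.059 / 485 = 0.00837 cm = 83.7 μm.

83.7 μm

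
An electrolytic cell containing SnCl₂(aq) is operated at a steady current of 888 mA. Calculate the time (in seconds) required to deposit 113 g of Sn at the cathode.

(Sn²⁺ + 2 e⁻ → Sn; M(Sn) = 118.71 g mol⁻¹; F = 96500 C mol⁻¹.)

2.07 × 10⁵ s

n(Sn) = m/M = 113 / 118.71 = 0.9519 mol.
Each Sn atom requires 2 electrons, so n(e⁻) = 2 × 0.9519 = 1.904 mol.
Q = n(e⁻)·F = 1.904 × 96500 = 183700 C.
t = Q/I = 183700 / 0.8880 A = 206900 s.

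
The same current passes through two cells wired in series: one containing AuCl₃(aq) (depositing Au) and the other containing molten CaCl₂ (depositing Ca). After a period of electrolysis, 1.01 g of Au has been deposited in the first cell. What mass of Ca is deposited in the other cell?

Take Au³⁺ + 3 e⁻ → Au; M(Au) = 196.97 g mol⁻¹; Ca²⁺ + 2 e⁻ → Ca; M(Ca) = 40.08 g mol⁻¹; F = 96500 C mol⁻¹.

0.308 g

n(Au) = 1.01 / 196.97 = 0.005128 mol.
Since Au³⁺ + 3 e⁻ → Au, n(e⁻) passed = 3 × 0.005128 = 0.01538 mol.
Cells in series carry the same charge, so the same 0.01538 mol of electrons passes through cell 2.
Ca²⁺ + 2 e⁻ → Ca, so n(Ca) = 0.01538 / 2 = 0.007692 mol.
m(Ca) = 0.007692 × 40.08 = 0.308 g.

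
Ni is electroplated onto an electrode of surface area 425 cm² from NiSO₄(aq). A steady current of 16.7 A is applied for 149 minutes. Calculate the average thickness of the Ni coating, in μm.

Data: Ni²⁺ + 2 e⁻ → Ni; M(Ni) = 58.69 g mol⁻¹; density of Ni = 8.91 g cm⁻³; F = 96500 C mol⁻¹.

120 μm

Q = I·t = 16.70 × 8940.0 = 149300 C; n(e⁻) = 1.547 mol.
n(Ni) = n(e⁻)/2 = 0.7736 mol, so m = 0.7736 × 58.69 = 45.40 g.
Volume = m/ρ = 45.40 / 8.91 = 5.095 cm³.
Thickness = V/A = 5.095 / 425 = 0.0120 cm = 120 μm.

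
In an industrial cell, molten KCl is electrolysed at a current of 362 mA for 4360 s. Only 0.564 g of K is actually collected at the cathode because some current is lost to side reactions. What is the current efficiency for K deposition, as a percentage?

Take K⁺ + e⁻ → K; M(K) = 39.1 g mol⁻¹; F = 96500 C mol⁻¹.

Q = I·t = 0.3620 × 4360.0 = 1578 C; n(e⁻) = 1578/96500 = 0.01636 mol.
Theoretical n(K) = n(e⁻)/1 = 0.01636 mol, i.e. m_theo = 0.01636 × 39.1 = 0.6395 g.
Efficiency = m_actual / m_theo = 0.564 / 0.6395 = 88.2 %.

88.2 %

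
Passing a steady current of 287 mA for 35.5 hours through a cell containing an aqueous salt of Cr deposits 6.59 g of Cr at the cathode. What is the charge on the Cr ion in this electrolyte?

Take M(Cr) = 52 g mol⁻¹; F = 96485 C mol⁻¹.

+3

Q = I·t = 0.2870 A × 127800 s = 36680 C, so n(e⁻) = 36680/96485 = 0.3801 mol.
n(Cr) deposited = 6.59 / 52 = 0.1267 mol.
Electrons per atom = n(e⁻)/n(Cr) = 0.3801 / 0.1267 = 3.00 ≈ 3, so the ion is Cr³⁺.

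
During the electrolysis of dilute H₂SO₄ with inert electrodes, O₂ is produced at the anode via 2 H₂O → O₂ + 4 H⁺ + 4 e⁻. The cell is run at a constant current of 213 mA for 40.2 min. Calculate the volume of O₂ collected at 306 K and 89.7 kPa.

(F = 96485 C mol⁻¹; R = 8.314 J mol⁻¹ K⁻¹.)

0.0378 L

Q = I·t = 0.2130 A × 2412.0 s = 513.8 C.
n(e⁻) = Q/F = 513.8 / 96485 = 0.005325 mol.
4 electrons are transferred per O₂ molecule, so n(O₂) = 0.005325 / 4 = 0.001331 mol.
V = nRT/P = (0.001331 × 8.314 × 306) / (89.7 × 10³ Pa) = 3.78 × 10⁻⁵ m³ = 0.0378 L.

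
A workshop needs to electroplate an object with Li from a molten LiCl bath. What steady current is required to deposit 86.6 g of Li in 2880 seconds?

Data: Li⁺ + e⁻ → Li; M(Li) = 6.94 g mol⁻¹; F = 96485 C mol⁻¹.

n(Li) = 86.6 / 6.94 = 12.48 mol.
n(e⁻) = 1 × 12.48 = 12.48 mol.
Q = n(e⁻)·F = 12.48 × 96485 = 1204000 C.
I = Q/t = 1204000 / 2880.0 s = 418 A.

418 A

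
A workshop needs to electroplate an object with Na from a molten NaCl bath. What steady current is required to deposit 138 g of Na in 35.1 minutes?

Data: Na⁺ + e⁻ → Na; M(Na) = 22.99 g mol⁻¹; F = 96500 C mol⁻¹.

275 A

n(Na) = 138 / 22.99 = 6.003 mol.
n(e⁻) = 1 × 6.003 = 6.003 mol.
Q = n(e⁻)·F = 6.003 × 96500 = 579300 C.
I = Q/t = 579300 / 2106.0 s = 275 A.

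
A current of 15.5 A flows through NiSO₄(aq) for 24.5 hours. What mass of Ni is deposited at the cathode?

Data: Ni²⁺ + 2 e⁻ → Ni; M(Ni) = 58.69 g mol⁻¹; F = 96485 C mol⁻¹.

Q = I·t = 15.50 A × 88200 s = 1367000 C.
n(e⁻) = Q/F = 1367000 / 96485 = 14.17 mol.
Ni²⁺ + 2 e⁻ → Ni, so n(Ni) = n(e⁻)/2 = 7.085 mol.
m = n·M = 7.085 × 58.69 = 416 g.

416 g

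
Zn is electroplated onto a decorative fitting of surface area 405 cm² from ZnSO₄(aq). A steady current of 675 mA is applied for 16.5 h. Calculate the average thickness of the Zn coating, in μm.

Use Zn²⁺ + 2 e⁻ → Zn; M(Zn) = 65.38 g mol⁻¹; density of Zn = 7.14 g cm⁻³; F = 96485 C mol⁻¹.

Q = I·t = 0.6750 × 59400 = 40100 C; n(e⁻) = 0.4156 mol.
n(Zn) = n(e⁻)/2 = 0.2078 mol, so m = 0.2078 × 65.38 = 13.58 g.
Volume = m/ρ = 13.58 / 7.14 = 1.903 cm³.
Thickness = V/A = 1.903 / 405 = 0.00470 cm = 47.0 μm.

47.0 μm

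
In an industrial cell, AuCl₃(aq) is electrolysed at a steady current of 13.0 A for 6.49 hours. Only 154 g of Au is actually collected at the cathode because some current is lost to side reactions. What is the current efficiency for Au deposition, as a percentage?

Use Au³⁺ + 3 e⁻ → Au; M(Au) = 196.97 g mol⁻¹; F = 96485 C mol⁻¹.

Q = I·t = 13.00 × 23364 = 303700 C; n(e⁻) = 303700/96485 = 3.148 mol.
Theoretical n(Au) = n(e⁻)/3 = 1.049 mol, i.e. m_theo = 1.049 × 196.97 = 206.7 g.
Efficiency = m_actual / m_theo = 154 / 206.7 = 74.5 %.

74.5 %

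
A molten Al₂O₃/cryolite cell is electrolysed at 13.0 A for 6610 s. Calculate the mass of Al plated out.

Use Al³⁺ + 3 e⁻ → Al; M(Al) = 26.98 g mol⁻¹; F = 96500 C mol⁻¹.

Q = I·t = 13.00 A × 6610.0 s = 85930 C.
n(e⁻) = Q/F = 85930 / 96500 = 0.8905 mol.
Al³⁺ + 3 e⁻ → Al, so n(Al) = n(e⁻)/3 = 0.2968 mol.
m = n·M = 0.2968 × 26.98 = 8.01 g.

8.01 g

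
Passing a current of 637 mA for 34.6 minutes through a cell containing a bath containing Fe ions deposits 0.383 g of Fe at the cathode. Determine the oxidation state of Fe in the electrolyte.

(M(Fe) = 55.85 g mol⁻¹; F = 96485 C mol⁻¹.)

Q = I·t = 0.6370 A × 2076.0 s = 1322 C, so n(e⁻) = 1322/96485 = 0.01371 mol.
n(Fe) deposited = 0.383 / 55.85 = 0.006858 mol.
Electrons per atom = n(e⁻)/n(Fe) = 0.01371 / 0.006858 = 2.00 ≈ 2, so the ion is Fe²⁺.

+2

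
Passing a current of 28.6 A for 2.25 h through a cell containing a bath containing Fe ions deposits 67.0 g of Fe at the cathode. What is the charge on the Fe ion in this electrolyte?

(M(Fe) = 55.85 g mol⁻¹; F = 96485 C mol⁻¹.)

Q = I·t = 28.60 A × 8100.0 s = 231700 C, so n(e⁻) = 231700/96485 = 2.401 mol.
n(Fe) deposited = 67.0 / 55.85 = 1.200 mol.
Electrons per atom = n(e⁻)/n(Fe) = 2.401 / 1.200 = 2.00 ≈ 2, so the ion is Fe²⁺.

+2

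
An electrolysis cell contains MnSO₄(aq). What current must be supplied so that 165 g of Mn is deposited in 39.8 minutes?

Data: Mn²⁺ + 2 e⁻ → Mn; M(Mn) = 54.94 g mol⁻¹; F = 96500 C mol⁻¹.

n(Mn) = 165 / 54.94 = 3.003 mol.
n(e⁻) = 2 × 3.003 = 6.007 mol.
Q = n(e⁻)·F = 6.007 × 96500 = 579600 C.
I = Q/t = 579600 / 2388.0 s = 243 A.

243 A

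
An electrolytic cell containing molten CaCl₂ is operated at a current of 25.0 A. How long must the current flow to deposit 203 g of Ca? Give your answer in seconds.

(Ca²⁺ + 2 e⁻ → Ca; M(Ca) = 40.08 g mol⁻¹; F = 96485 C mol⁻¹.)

39100 s

n(Ca) = m/M = 203 / 40.08 = 5.065 mol.
Each Ca atom requires 2 electrons, so n(e⁻) = 2 × 5.065 = 10.13 mol.
Q = n(e⁻)·F = 10.13 × 96485 = 977400 C.
t = Q/I = 977400 / 25.00 A = 39090 s.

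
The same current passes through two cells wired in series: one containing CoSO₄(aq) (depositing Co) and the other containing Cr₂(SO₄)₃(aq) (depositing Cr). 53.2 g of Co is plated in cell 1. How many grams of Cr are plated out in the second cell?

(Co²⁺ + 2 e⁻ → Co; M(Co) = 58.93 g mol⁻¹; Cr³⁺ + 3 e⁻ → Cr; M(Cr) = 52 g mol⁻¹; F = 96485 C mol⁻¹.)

31.3 g

n(Co) = 53.2 / 58.93 = 0.9028 mol.
Since Co²⁺ + 2 e⁻ → Co, n(e⁻) passed = 2 × 0.9028 = 1.806 mol.
Cells in series carry the same charge, so the same 1.806 mol of electrons passes through cell 2.
Cr³⁺ + 3 e⁻ → Cr, so n(Cr) = 1.806 / 3 = 0.6018 mol.
m(Cr) = 0.6018 × 52 = 31.3 g.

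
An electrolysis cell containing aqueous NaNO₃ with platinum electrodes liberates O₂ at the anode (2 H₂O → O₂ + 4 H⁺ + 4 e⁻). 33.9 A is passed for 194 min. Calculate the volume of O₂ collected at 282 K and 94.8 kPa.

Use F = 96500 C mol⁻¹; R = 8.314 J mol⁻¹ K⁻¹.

Q = I·t = 33.90 A × 11640 s = 394600 C.
n(e⁻) = Q/F = 394600 / 96500 = 4.089 mol.
4 electrons are transferred per O₂ molecule, so n(O₂) = 4.089 / 4 = 1.022 mol.
V = nRT/P = (1.022 × 8.314 × 282) / (94.8 × 10³ Pa) = 0.0253 m³ = 25.3 L.

25.3 L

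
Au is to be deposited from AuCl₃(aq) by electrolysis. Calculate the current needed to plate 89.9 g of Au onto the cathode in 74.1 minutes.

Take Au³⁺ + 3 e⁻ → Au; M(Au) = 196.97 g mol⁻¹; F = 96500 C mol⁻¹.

29.7 A

n(Au) = 89.9 / 196.97 = 0.4564 mol.
n(e⁻) = 3 × 0.4564 = 1.369 mol.
Q = n(e⁻)·F = 1.369 × 96500 = 132100 C.
I = Q/t = 132100 / 4446.0 s = 29.7 A.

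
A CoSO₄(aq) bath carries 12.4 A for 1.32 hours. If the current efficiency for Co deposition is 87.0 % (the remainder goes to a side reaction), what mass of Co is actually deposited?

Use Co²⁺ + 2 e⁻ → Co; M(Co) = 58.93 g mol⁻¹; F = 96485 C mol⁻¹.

15.7 g

Q = I·t = 12.40 × 4752.0 = 58920 C.
n(e⁻) = 58920/96485 = 0.6107 mol; theoretically n(Co) = 0.6107/2 = 0.3054 mol, m_theo = 17.99 g.
At 87.0 % efficiency, m_actual = 0.870 × 17.99 = 15.7 g.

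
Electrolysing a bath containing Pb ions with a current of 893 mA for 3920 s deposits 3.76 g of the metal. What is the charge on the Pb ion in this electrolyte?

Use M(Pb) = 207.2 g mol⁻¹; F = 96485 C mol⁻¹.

+2

Q = I·t = 0.8930 A × 3920.0 s = 3501 C, so n(e⁻) = 3501/96485 = 0.03628 mol.
n(Pb) deposited = 3.76 / 207.2 = 0.01815 mol.
Electrons per atom = n(e⁻)/n(Pb) = 0.03628 / 0.01815 = 2.00 ≈ 2, so the ion is Pb²⁺.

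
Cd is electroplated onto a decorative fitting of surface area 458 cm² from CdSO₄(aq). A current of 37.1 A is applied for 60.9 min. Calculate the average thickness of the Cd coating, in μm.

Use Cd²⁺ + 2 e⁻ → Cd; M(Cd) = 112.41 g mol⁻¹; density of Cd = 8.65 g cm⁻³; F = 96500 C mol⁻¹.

Q = I·t = 37.10 × 3654.0 = 135600 C; n(e⁻) = 1.405 mol.
n(Cd) = n(e⁻)/2 = 0.7024 mol, so m = 0.7024 × 112.41 = 78.96 g.
Volume = m/ρ = 78.96 / 8.65 = 9.128 cm³.
Thickness = V/A = 9.128 / 458 = 0.0199 cm = 199 μm.

199 μm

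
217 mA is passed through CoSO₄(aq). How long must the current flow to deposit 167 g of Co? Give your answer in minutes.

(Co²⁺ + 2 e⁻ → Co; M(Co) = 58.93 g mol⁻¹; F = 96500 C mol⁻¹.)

n(Co) = m/M = 167 / 58.93 = 2.834 mol.
Each Co atom requires 2 electrons, so n(e⁻) = 2 × 2.834 = 5.668 mol.
Q = n(e⁻)·F = 5.668 × 96500 = 546900 C.
t = Q/I = 546900 / 0.2170 A = 2520000 s = 42000 min.

42000 min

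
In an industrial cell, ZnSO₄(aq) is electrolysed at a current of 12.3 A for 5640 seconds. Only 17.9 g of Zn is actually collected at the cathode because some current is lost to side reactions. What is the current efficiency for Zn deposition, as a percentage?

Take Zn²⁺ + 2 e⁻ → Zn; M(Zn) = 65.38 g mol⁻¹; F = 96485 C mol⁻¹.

76.2 %

Q = I·t = 12.30 × 5640.0 = 69370 C; n(e⁻) = 69370/96485 = 0.7190 mol.
Theoretical n(Zn) = n(e⁻)/2 = 0.3595 mol, i.e. m_theo = 0.3595 × 65.38 = 23.50 g.
Efficiency = m_actual / m_theo = 17.9 / 23.50 = 76.2 %.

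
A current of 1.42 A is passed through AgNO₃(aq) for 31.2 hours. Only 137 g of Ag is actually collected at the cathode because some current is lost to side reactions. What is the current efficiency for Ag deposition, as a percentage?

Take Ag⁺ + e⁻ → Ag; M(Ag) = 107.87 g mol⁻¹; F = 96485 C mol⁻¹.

76.8 %

Q = I·t = 1.420 × 112320 = 159500 C; n(e⁻) = 159500/96485 = 1.653 mol.
Theoretical n(Ag) = n(e⁻)/1 = 1.653 mol, i.e. m_theo = 1.653 × 107.87 = 178.3 g.
Efficiency = m_actual / m_theo = 137 / 178.3 = 76.8 %.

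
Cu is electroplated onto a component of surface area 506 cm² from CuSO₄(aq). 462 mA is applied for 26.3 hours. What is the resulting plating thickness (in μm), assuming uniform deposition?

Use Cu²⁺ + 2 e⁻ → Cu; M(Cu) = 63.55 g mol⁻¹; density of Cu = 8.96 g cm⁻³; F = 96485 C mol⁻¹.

31.8 μm

Q = I·t = 0.4620 × 94680 = 43740 C; n(e⁻) = 0.4534 mol.
n(Cu) = n(e⁻)/2 = 0.2267 mol, so m = 0.2267 × 63.55 = 14.41 g.
Volume = m/ρ = 14.41 / 8.96 = 1.608 cm³.
Thickness = V/A = 1.608 / 506 = 0.00318 cm = 31.8 μm.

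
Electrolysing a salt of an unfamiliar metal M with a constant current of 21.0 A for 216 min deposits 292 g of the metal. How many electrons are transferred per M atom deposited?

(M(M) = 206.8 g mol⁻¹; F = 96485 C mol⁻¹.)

2

Q = I·t = 21.00 A × 12960 s = 272200 C, so n(e⁻) = 272200/96485 = 2.821 mol.
n(M) deposited = 292 / 206.8 = 1.412 mol.
Electrons per atom = n(e⁻)/n(M) = 2.821 / 1.412 = 2.00 ≈ 2, so the ion is M²⁺.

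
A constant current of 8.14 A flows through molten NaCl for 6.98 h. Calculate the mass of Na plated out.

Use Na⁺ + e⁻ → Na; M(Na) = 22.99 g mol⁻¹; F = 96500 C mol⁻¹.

48.7 g

Q = I·t = 8.140 A × 25128 s = 204500 C.
n(e⁻) = Q/F = 204500 / 96500 = 2.120 mol.
Na⁺ + e⁻ → Na, so n(Na) = n(e⁻)/1 = 2.120 mol.
m = n·M = 2.120 × 22.99 = 48.7 g.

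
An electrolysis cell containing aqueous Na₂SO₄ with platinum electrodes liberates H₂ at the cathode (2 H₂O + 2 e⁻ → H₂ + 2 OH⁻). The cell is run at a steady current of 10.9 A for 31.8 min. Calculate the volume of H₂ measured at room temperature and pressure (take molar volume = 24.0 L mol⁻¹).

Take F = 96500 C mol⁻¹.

Q = I·t = 10.90 A × 1908.0 s = 20800 C.
n(e⁻) = Q/F = 20800 / 96500 = 0.2155 mol.
2 electrons are transferred per H₂ molecule, so n(H₂) = 0.2155 / 2 = 0.1078 mol.
V = n × V_m = 0.1078 × 24.0 = 2.59 L.

2.59 L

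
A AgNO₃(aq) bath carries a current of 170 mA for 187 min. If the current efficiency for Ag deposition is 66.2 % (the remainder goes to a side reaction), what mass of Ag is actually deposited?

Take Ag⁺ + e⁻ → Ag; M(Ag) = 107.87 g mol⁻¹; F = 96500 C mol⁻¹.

Q = I·t = 0.1700 × 11220 = 1907 C.
n(e⁻) = 1907/96500 = 0.01977 mol; theoretically n(Ag) = 0.01977/1 = 0.01977 mol, m_theo = 2.132 g.
At 66.2 % efficiency, m_actual = 0.662 × 2.132 = 1.41 g.

1.41 g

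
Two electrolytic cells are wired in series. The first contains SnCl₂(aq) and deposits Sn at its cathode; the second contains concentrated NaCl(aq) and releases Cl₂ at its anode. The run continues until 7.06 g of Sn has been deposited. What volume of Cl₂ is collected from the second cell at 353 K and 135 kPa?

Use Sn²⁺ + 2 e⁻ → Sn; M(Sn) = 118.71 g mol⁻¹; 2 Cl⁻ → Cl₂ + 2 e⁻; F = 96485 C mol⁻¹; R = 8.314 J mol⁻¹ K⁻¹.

1.29 L

n(Sn) = 7.06 / 118.71 = 0.05947 mol, so n(e⁻) = 2 × 0.05947 = 0.1189 mol.
The cells are in series, so the same 0.1189 mol of electrons passes through the second cell.
2 Cl⁻ → Cl₂ + 2 e⁻ — 2 mol e⁻ per mol Cl₂, so n(Cl₂) = 0.1189/2 = 0.05947 mol.
V = nRT/P = (0.05947 × 8.314 × 353) / (135 × 10³) = 0.00129 m³ = 1.29 L.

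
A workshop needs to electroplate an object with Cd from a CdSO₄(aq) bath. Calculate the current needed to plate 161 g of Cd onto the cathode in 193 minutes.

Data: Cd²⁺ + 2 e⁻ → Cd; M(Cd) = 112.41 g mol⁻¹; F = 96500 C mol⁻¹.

23.9 A

n(Cd) = 161 / 112.41 = 1.432 mol.
n(e⁻) = 2 × 1.432 = 2.865 mol.
Q = n(e⁻)·F = 2.865 × 96500 = 276400 C.
I = Q/t = 276400 / 11580 s = 23.9 A.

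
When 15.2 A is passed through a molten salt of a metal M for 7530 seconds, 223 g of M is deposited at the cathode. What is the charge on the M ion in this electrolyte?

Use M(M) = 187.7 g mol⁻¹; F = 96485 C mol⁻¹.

Q = I·t = 15.20 A × 7530.0 s = 114500 C, so n(e⁻) = 114500/96485 = 1.186 mol.
n(M) deposited = 223 / 187.7 = 1.188 mol.
Electrons per atom = n(e⁻)/n(M) = 1.186 / 1.188 = 0.998 ≈ 1, so the ion is M⁺.

+1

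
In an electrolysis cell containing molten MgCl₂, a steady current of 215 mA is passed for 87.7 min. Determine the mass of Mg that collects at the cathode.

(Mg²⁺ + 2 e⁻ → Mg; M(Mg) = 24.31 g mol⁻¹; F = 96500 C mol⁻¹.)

0.143 g

Q = I·t = 0.2150 A × 5262.0 s = 1131 C.
n(e⁻) = Q/F = 1131 / 96500 = 0.01172 mol.
Mg²⁺ + 2 e⁻ → Mg, so n(Mg) = n(e⁻)/2 = 0.005862 mol.
m = n·M = 0.005862 × 24.31 = 0.143 g.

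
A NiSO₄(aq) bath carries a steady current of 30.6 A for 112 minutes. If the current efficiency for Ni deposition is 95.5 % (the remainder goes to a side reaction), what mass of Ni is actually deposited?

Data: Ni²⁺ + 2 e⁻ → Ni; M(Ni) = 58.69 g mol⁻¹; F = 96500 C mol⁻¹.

Q = I·t = 30.60 × 6720.0 = 205600 C.
n(e⁻) = 205600/96500 = 2.131 mol; theoretically n(Ni) = 2.131/2 = 1.065 mol, m_theo = 62.53 g.
At 95.5 % efficiency, m_actual = 0.955 × 62.53 = 59.7 g.

59.7 g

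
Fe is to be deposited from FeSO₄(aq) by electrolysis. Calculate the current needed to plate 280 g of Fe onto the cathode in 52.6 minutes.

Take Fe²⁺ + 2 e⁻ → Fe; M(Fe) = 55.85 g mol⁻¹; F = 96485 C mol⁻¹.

307 A

n(Fe) = 280 / 55.85 = 5.013 mol.
n(e⁻) = 2 × 5.013 = 10.03 mol.
Q = n(e⁻)·F = 10.03 × 96485 = 967400 C.
I = Q/t = 967400 / 3156.0 s = 307 A.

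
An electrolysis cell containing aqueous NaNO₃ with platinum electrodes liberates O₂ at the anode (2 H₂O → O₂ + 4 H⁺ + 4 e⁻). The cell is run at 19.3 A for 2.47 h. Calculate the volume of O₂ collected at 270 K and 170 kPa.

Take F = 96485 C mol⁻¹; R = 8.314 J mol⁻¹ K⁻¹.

Q = I·t = 19.30 A × 8892.0 s = 171600 C.
n(e⁻) = Q/F = 171600 / 96485 = 1.779 mol.
4 electrons are transferred per O₂ molecule, so n(O₂) = 1.779 / 4 = 0.4447 mol.
V = nRT/P = (0.4447 × 8.314 × 270) / (170 × 10³ Pa) = 0.00587 m³ = 5.87 L.

5.87 L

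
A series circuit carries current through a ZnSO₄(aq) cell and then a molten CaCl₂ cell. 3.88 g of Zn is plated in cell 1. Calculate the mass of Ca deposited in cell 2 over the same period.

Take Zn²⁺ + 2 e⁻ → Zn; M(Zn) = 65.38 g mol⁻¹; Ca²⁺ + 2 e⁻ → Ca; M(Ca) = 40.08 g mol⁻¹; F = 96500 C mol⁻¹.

n(Zn) = 3.88 / 65.38 = 0.05935 mol.
Since Zn²⁺ + 2 e⁻ → Zn, n(e⁻) passed = 2 × 0.05935 = 0.1187 mol.
Cells in series carry the same charge, so the same 0.1187 mol of electrons passes through cell 2.
Ca²⁺ + 2 e⁻ → Ca, so n(Ca) = 0.1187 / 2 = 0.05935 mol.
m(Ca) = 0.05935 × 40.08 = 2.38 g.

2.38 g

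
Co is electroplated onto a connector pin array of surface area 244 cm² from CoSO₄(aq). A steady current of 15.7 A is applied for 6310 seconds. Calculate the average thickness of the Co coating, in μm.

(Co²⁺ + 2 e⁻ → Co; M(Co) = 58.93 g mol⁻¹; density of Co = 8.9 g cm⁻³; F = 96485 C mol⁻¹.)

Q = I·t = 15.70 × 6310.0 = 99070 C; n(e⁻) = 1.027 mol.
n(Co) = n(e⁻)/2 = 0.5134 mol, so m = 0.5134 × 58.93 = 30.25 g.
Volume = m/ρ = 30.25 / 8.9 = 3.399 cm³.
Thickness = V/A = 3.399 / 244 = 0.0139 cm = 139 μm.

139 μm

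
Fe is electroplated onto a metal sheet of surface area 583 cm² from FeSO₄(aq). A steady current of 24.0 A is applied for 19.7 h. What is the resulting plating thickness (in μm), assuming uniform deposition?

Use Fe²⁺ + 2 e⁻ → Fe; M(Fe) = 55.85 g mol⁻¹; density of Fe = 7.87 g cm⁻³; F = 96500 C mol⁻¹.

Q = I·t = 24.00 × 70920 = 1702000 C; n(e⁻) = 17.64 mol.
n(Fe) = n(e⁻)/2 = 8.819 mol, so m = 8.819 × 55.85 = 492.5 g.
Volume = m/ρ = 492.5 / 7.87 = 62.59 cm³.
Thickness = V/A = 62.59 / 583 = 0.107 cm = 1070 μm.

1070 μm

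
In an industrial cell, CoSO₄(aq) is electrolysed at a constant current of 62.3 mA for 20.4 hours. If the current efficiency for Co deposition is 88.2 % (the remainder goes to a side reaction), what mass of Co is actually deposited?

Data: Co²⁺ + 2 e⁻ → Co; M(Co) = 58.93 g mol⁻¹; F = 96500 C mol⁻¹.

1.23 g

Q = I·t = 0.06230 × 73440 = 4575 C.
n(e⁻) = 4575/96500 = 0.04741 mol; theoretically n(Co) = 0.04741/2 = 0.02371 mol, m_theo = 1.397 g.
At 88.2 % efficiency, m_actual = 0.882 × 1.397 = 1.23 g.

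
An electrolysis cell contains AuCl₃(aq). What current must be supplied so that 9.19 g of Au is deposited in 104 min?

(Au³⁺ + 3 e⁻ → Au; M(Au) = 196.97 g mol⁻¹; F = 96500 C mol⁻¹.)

n(Au) = 9.19 / 196.97 = 0.04666 mol.
n(e⁻) = 3 × 0.04666 = 0.1400 mol.
Q = n(e⁻)·F = 0.1400 × 96500 = 13510 C.
I = Q/t = 13510 / 6240.0 s = 2.16 A.

2.16 A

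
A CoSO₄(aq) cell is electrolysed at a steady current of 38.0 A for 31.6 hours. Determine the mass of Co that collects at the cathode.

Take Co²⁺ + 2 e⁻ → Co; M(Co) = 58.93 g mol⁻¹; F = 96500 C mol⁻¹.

Q = I·t = 38.00 A × 113760 s = 4323000 C.
n(e⁻) = Q/F = 4323000 / 96500 = 44.80 mol.
Co²⁺ + 2 e⁻ → Co, so n(Co) = n(e⁻)/2 = 22.40 mol.
m = n·M = 22.40 × 58.93 = 1320 g.

1320 g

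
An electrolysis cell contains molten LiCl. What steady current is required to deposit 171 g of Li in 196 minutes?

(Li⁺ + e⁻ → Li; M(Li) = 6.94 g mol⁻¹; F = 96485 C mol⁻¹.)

n(Li) = 171 / 6.94 = 24.64 mol.
n(e⁻) = 1 × 24.64 = 24.64 mol.
Q = n(e⁻)·F = 24.64 × 96485 = 2377000 C.
I = Q/t = 2377000 / 11760 s = 202 A.

202 A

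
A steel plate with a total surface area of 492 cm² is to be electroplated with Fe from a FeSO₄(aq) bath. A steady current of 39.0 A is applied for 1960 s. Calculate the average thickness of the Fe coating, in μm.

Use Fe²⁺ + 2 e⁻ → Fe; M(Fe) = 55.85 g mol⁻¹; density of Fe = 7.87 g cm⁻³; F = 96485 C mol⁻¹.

57.1 μm

Q = I·t = 39.00 × 1960.0 = 76440 C; n(e⁻) = 0.7922 mol.
n(Fe) = n(e⁻)/2 = 0.3961 mol, so m = 0.3961 × 55.85 = 22.12 g.
Volume = m/ρ = 22.12 / 7.87 = 2.811 cm³.
Thickness = V/A = 2.811 / 492 = 0.00571 cm = 57.1 μm.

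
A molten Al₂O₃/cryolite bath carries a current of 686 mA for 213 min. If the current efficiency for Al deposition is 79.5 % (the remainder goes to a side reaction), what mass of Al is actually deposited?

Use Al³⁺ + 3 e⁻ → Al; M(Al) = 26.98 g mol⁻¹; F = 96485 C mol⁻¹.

Q = I·t = 0.6860 × 12780 = 8767 C.
n(e⁻) = 8767/96485 = 0.09086 mol; theoretically n(Al) = 0.09086/3 = 0.03029 mol, m_theo = 0.8172 g.
At 79.5 % efficiency, m_actual = 0.795 × 0.8172 = 0.650 g.

0.650 g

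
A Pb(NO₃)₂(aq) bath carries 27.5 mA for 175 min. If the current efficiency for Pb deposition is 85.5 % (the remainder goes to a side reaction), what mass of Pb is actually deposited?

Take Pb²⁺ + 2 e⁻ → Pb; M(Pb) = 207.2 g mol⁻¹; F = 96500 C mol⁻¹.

Q = I·t = 0.02750 × 10500 = 288.8 C.
n(e⁻) = 288.8/96500 = 0.002992 mol; theoretically n(Pb) = 0.002992/2 = 0.001496 mol, m_theo = 0.3100 g.
At 85.5 % efficiency, m_actual = 0.855 × 0.3100 = 0.265 g.

0.265 g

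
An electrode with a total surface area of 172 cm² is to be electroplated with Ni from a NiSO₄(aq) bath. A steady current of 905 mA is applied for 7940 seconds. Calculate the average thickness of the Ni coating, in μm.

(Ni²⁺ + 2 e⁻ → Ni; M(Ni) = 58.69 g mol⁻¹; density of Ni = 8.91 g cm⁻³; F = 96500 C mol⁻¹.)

Q = I·t = 0.9050 × 7940.0 = 7186 C; n(e⁻) = 0.07446 mol.
n(Ni) = n(e⁻)/2 = 0.03723 mol, so m = 0.03723 × 58.69 = 2.185 g.
Volume = m/ρ = 2.185 / 8.91 = 0.2452 cm³.
Thickness = V/A = 0.2452 / 172 = 0.00143 cm = 14.3 μm.

14.3 μm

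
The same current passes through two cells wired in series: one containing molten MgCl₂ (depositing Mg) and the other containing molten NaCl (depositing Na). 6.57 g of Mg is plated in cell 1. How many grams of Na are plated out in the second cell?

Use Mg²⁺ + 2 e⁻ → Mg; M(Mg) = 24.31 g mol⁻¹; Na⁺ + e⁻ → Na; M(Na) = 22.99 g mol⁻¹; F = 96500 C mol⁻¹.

12.4 g

n(Mg) = 6.57 / 24.31 = 0.2703 mol.
Since Mg²⁺ + 2 e⁻ → Mg, n(e⁻) passed = 2 × 0.2703 = 0.5405 mol.
Cells in series carry the same charge, so the same 0.5405 mol of electrons passes through cell 2.
Na⁺ + e⁻ → Na, so n(Na) = 0.5405 / 1 = 0.5405 mol.
m(Na) = 0.5405 × 22.99 = 12.4 g.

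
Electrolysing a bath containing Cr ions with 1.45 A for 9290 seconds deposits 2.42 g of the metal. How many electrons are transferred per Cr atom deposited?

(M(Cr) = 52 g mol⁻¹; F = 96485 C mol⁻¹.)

Q = I·t = 1.450 A × 9290.0 s = 13470 C, so n(e⁻) = 13470/96485 = 0.1396 mol.
n(Cr) deposited = 2.42 / 52 = 0.04654 mol.
Electrons per atom = n(e⁻)/n(Cr) = 0.1396 / 0.04654 = 3.00 ≈ 3, so the ion is Cr³⁺.

3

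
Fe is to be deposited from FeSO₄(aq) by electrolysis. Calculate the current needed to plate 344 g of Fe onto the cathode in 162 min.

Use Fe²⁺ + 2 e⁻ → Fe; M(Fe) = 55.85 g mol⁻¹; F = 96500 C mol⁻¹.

122 A

n(Fe) = 344 / 55.85 = 6.159 mol.
n(e⁻) = 2 × 6.159 = 12.32 mol.
Q = n(e⁻)·F = 12.32 × 96500 = 1189000 C.
I = Q/t = 1189000 / 9720.0 s = 122 A.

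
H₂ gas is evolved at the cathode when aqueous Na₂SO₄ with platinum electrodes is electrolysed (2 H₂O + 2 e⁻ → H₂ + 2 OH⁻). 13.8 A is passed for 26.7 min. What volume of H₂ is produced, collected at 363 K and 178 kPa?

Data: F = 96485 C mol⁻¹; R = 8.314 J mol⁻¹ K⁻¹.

Q = I·t = 13.80 A × 1602.0 s = 22110 C.
n(e⁻) = Q/F = 22110 / 96485 = 0.2291 mol.
2 electrons are transferred per H₂ molecule, so n(H₂) = 0.2291 / 2 = 0.1146 mol.
V = nRT/P = (0.1146 × 8.314 × 363) / (178 × 10³ Pa) = 0.00194 m³ = 1.94 L.

1.94 L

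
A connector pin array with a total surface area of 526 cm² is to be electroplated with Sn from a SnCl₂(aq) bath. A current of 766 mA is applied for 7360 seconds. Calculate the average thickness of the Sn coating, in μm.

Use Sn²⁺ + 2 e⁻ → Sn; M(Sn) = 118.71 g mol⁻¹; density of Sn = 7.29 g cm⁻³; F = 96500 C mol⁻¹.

9.04 μm

Q = I·t = 0.7660 × 7360.0 = 5638 C; n(e⁻) = 0.05842 mol.
n(Sn) = n(e⁻)/2 = 0.02921 mol, so m = 0.02921 × 118.71 = 3.468 g.
Volume = m/ρ = 3.468 / 7.29 = 0.4757 cm³.
Thickness = V/A = 0.4757 / 526 = 9.04 × 10⁻⁴ cm = 9.04 μm.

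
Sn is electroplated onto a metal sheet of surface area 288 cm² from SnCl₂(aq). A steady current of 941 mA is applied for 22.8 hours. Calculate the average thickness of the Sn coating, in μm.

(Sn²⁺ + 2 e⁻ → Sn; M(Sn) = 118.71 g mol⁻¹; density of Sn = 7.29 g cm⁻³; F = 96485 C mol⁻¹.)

226 μm

Q = I·t = 0.9410 × 82080 = 77240 C; n(e⁻) = 0.8005 mol.
n(Sn) = n(e⁻)/2 = 0.4003 mol, so m = 0.4003 × 118.71 = 47.51 g.
Volume = m/ρ = 47.51 / 7.29 = 6.518 cm³.
Thickness = V/A = 6.518 / 288 = 0.0226 cm = 226 μm.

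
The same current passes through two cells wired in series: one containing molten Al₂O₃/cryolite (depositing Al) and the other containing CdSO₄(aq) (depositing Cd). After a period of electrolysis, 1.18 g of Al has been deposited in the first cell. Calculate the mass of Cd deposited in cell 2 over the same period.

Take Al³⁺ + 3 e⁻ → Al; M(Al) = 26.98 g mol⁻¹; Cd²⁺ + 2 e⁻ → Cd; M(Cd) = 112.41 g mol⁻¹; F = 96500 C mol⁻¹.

n(Al) = 1.18 / 26.98 = 0.04374 mol.
Since Al³⁺ + 3 e⁻ → Al, n(e⁻) passed = 3 × 0.04374 = 0.1312 mol.
Cells in series carry the same charge, so the same 0.1312 mol of electrons passes through cell 2.
Cd²⁺ + 2 e⁻ → Cd, so n(Cd) = 0.1312 / 2 = 0.06560 mol.
m(Cd) = 0.06560 × 112.41 = 7.37 g.

7.37 g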